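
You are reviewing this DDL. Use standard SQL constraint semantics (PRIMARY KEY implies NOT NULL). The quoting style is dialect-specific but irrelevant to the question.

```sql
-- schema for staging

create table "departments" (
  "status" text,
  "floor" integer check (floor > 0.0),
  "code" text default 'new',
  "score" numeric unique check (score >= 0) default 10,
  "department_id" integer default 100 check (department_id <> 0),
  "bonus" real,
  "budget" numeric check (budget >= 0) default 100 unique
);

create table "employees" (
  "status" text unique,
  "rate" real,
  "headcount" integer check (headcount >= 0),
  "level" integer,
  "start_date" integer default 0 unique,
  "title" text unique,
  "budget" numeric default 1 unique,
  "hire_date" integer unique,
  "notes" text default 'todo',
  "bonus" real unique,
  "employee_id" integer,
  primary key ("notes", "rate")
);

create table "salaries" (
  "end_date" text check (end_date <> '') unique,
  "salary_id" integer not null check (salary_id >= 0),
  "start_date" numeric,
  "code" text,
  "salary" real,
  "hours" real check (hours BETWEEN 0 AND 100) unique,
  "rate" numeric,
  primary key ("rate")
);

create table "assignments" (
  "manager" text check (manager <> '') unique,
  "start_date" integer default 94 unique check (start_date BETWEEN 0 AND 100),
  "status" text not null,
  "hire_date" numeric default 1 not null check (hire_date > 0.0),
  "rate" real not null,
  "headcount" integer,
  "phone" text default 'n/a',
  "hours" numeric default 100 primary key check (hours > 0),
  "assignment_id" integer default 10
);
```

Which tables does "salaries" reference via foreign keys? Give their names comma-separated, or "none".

none

No column in salaries has a REFERENCES clause.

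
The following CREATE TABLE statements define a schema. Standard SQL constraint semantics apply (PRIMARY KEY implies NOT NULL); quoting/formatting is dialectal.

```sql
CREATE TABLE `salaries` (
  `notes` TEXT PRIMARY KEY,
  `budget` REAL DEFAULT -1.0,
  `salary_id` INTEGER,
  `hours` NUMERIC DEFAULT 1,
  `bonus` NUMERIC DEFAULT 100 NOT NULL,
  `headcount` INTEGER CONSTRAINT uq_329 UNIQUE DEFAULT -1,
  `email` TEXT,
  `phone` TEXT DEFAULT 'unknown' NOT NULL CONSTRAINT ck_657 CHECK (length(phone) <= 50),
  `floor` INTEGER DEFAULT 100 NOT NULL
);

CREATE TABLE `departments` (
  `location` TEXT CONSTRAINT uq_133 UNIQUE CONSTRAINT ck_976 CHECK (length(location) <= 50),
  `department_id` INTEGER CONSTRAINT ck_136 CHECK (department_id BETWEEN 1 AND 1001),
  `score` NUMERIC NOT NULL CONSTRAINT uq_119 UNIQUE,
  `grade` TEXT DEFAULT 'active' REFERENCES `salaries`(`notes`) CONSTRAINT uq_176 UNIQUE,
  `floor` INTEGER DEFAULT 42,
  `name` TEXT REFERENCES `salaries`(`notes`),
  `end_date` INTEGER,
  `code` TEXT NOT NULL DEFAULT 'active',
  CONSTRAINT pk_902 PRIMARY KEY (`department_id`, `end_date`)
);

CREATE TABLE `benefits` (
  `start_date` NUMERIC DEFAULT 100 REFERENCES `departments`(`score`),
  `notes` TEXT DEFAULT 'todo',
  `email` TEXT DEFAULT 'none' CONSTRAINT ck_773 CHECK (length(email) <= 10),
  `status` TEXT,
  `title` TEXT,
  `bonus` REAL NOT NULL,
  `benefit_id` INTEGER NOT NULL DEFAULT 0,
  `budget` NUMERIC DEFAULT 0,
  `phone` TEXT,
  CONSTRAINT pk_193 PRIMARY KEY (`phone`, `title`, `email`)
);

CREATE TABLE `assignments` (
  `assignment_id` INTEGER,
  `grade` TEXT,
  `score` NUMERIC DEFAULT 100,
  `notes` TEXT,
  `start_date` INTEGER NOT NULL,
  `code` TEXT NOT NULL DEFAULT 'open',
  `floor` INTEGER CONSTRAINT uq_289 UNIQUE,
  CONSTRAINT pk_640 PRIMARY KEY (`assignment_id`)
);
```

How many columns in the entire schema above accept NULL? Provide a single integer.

salaries: 5 nullable (budget, salary_id, hours, headcount, email — PK (notes) and explicit NOT NULL columns excluded).
departments: 4 nullable (location, grade, floor, name — PK (department_id, end_date) and explicit NOT NULL columns excluded).
benefits: 4 nullable (start_date, notes, status, budget — PK (phone, title, email) and explicit NOT NULL columns excluded).
assignments: 4 nullable (grade, score, notes, floor — PK (assignment_id) and explicit NOT NULL columns excluded).
Total: 5 + 4 + 4 + 4 = 17.

17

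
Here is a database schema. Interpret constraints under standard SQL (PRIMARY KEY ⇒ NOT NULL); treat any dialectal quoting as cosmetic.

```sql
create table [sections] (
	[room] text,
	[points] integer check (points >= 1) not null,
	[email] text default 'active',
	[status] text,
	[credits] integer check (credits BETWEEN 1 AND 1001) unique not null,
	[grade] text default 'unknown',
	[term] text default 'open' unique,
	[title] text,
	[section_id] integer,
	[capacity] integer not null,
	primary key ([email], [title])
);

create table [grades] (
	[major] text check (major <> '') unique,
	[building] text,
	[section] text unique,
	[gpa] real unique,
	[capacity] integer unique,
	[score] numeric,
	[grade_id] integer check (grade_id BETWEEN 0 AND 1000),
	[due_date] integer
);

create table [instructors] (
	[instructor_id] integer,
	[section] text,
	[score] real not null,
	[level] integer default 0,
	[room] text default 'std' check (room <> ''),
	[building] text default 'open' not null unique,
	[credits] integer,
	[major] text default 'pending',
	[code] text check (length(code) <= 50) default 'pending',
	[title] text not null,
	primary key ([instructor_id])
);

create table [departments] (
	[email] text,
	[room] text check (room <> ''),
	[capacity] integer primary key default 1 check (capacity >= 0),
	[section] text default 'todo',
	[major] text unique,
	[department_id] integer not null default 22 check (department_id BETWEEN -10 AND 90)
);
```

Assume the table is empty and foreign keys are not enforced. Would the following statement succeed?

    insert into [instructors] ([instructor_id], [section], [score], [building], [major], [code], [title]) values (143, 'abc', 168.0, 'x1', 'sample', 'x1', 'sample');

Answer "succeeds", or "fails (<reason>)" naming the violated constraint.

NOT NULL columns: building is supplied; instructor_id is supplied; score is supplied; title is supplied.
CHECK constraints: 'x1' satisfies (length(code) <= 50).
No constraint is violated.

succeeds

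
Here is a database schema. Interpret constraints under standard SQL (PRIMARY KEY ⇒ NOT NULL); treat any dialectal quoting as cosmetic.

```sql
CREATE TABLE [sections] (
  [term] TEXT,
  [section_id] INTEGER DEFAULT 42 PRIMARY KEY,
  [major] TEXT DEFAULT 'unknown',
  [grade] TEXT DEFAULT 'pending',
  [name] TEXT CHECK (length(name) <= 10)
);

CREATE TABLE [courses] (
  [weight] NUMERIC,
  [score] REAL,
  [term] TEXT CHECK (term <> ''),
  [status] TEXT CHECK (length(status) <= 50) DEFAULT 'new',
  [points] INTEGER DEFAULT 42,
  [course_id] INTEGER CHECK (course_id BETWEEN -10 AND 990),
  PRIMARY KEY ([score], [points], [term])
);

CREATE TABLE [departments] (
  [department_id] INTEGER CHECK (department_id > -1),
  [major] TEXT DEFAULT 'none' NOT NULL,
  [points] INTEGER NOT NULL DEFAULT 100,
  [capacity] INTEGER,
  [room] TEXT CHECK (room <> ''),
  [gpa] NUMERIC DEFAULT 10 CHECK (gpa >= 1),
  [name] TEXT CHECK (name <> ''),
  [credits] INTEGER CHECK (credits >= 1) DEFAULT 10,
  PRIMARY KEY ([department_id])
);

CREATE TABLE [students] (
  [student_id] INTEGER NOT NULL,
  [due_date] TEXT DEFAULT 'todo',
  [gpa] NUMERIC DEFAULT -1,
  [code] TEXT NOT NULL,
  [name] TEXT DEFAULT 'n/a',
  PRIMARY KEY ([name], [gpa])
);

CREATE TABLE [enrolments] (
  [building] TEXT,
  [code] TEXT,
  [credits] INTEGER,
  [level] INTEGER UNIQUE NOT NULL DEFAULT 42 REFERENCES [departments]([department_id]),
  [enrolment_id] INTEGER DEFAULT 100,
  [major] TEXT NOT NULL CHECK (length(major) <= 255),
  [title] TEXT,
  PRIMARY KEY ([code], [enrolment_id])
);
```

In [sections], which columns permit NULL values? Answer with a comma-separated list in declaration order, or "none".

term, major, grade, name

- term: no NOT NULL constraint applies → nullable.
- section_id: part of the PRIMARY KEY, which implies NOT NULL → not nullable.
- major: DEFAULT only fills an omitted column; an explicit NULL is still allowed → nullable.
- grade: DEFAULT only fills an omitted column; an explicit NULL is still allowed → nullable.
- name: CHECK does not forbid NULL (a CHECK constraint passes when its expression is NULL) → nullable.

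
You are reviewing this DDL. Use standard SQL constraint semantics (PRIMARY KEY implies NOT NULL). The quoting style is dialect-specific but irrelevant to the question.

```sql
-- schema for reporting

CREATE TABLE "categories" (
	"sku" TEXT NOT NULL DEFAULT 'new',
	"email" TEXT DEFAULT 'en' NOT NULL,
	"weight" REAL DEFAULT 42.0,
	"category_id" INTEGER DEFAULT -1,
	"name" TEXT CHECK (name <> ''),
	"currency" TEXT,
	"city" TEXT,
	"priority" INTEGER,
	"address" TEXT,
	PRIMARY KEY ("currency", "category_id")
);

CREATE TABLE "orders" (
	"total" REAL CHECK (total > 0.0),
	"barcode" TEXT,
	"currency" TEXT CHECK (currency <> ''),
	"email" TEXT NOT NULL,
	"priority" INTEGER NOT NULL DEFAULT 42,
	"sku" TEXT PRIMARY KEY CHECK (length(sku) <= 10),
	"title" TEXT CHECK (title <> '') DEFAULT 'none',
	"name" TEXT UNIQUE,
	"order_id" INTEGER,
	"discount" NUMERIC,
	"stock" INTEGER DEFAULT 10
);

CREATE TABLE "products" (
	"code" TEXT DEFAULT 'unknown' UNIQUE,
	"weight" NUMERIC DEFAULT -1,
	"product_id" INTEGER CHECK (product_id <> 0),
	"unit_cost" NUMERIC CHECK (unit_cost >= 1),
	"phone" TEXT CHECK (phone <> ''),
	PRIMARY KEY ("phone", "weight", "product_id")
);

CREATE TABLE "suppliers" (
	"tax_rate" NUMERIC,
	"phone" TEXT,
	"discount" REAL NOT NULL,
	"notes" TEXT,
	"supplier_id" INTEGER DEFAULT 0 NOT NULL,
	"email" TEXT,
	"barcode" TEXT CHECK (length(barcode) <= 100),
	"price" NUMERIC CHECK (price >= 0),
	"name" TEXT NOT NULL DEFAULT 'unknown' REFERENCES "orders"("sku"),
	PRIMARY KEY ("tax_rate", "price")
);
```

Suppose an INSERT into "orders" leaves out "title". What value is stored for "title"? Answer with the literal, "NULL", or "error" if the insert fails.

'none'

title has an explicit DEFAULT 'none'.
When the column is omitted from an INSERT, that default is used.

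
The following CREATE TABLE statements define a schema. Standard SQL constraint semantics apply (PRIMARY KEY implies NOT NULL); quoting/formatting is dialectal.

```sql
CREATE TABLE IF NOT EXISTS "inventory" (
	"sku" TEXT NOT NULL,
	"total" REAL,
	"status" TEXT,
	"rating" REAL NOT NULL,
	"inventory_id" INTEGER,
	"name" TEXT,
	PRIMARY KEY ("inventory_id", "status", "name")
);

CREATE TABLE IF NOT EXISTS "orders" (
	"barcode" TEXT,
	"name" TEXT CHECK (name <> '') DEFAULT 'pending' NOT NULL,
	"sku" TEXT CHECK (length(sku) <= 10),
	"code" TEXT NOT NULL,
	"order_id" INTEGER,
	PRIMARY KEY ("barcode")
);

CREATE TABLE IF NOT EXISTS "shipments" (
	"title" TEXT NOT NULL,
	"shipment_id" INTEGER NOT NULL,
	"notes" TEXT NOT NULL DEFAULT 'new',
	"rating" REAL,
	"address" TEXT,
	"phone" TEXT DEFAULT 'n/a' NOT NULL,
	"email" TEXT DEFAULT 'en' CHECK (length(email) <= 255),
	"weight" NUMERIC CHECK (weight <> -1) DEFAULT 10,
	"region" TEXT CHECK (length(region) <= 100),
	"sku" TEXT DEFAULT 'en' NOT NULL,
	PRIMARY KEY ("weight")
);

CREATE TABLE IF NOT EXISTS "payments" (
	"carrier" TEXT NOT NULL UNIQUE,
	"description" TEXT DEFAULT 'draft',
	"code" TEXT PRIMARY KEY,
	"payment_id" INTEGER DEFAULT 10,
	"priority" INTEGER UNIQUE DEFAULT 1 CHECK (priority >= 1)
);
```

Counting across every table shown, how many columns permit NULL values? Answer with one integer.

10

inventory: 1 nullable (total — PK (inventory_id, status, name) and explicit NOT NULL columns excluded).
orders: 2 nullable (sku, order_id — PK (barcode) and explicit NOT NULL columns excluded).
shipments: 4 nullable (rating, address, email, region — PK (weight) and explicit NOT NULL columns excluded).
payments: 3 nullable (description, payment_id, priority — PK (code) and explicit NOT NULL columns excluded).
Total: 1 + 2 + 4 + 3 = 10.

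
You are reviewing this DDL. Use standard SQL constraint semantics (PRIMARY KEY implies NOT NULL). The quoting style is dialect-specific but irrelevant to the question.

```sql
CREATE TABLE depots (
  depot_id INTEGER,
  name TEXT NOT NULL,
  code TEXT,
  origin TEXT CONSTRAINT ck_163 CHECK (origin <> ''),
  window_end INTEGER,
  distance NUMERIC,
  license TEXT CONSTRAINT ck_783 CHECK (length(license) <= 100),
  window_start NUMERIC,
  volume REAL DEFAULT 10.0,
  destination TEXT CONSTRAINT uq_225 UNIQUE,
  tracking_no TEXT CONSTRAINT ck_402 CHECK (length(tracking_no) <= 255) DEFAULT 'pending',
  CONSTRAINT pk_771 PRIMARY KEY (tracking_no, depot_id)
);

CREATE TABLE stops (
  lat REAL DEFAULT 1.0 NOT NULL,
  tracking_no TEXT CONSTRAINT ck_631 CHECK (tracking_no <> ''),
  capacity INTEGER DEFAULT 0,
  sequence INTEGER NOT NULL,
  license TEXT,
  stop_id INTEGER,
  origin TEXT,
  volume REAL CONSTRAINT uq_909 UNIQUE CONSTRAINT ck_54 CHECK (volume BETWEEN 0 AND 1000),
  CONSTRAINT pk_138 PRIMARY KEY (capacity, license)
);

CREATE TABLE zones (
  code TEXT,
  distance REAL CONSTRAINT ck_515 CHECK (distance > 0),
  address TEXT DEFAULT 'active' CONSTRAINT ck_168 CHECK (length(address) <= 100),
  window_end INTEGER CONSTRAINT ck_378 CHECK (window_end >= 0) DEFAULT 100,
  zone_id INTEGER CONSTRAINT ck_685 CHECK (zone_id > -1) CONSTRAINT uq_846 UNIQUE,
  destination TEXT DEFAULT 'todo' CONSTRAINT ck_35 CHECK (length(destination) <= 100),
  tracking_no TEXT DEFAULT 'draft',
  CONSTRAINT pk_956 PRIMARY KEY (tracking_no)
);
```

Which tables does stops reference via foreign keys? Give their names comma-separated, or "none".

No column in stops has a REFERENCES clause.

none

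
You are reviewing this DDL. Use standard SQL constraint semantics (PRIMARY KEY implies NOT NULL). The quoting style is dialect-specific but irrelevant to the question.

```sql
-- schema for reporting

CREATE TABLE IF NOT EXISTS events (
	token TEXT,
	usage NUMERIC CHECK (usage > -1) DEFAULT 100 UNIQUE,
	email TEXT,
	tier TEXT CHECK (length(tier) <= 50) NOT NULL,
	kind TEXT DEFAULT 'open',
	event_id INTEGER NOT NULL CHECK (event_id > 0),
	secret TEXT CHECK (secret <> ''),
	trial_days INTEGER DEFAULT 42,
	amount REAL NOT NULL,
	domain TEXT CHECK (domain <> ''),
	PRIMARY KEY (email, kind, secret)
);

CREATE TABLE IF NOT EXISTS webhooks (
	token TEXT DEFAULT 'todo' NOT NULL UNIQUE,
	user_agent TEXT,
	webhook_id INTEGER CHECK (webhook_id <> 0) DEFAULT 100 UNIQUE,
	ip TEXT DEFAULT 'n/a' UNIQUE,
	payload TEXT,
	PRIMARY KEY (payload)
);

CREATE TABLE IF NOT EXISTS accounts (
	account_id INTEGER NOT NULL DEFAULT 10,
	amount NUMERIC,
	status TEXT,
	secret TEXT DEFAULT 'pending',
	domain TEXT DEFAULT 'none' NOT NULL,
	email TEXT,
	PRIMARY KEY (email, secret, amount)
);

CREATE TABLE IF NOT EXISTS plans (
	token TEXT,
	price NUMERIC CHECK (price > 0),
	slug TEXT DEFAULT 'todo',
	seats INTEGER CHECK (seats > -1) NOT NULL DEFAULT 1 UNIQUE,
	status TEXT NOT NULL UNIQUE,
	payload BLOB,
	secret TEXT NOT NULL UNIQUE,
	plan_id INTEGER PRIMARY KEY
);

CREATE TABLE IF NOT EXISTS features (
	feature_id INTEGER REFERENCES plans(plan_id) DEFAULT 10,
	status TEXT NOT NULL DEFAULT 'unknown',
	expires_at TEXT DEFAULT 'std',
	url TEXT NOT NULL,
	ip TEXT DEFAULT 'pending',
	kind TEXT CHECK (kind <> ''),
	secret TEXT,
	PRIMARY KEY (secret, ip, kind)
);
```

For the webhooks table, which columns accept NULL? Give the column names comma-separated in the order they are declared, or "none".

user_agent, webhook_id, ip

- token: declared NOT NULL → not nullable.
- user_agent: no NOT NULL constraint applies → nullable.
- webhook_id: CHECK does not forbid NULL (a CHECK constraint passes when its expression is NULL) → nullable.
- ip: UNIQUE does not imply NOT NULL → nullable.
- payload: part of the PRIMARY KEY, which implies NOT NULL → not nullable.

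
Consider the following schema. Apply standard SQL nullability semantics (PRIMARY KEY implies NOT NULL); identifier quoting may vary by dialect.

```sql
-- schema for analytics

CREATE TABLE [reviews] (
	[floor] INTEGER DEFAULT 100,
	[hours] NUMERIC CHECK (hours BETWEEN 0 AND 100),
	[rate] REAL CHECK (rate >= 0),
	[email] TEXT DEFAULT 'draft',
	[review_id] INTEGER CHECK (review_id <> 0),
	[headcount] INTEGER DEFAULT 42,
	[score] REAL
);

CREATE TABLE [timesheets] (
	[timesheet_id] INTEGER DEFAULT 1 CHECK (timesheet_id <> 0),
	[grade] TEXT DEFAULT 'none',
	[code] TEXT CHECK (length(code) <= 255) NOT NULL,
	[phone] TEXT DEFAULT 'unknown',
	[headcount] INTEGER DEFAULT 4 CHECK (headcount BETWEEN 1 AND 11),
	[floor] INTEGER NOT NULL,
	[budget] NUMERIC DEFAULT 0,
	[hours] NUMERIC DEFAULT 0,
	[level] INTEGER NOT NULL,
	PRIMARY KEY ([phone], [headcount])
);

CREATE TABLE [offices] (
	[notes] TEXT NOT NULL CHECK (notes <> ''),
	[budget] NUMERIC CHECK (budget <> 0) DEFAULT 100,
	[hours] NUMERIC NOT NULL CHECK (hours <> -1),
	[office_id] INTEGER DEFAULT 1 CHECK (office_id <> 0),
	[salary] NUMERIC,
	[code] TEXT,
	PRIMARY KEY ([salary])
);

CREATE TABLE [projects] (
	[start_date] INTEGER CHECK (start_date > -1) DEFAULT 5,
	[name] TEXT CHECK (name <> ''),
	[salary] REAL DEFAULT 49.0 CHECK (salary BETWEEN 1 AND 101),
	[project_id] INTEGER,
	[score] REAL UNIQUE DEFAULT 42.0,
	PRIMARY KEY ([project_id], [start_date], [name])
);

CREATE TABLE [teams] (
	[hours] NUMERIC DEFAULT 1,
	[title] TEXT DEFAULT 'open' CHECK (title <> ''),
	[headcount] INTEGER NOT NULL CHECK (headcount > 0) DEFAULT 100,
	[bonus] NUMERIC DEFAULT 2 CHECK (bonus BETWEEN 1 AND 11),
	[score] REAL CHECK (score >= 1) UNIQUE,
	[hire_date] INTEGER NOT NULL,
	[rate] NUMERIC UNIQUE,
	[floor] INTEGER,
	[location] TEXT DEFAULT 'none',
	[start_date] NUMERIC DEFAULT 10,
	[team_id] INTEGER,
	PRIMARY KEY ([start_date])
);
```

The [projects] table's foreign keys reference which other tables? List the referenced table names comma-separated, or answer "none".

none

No column in projects has a REFERENCES clause.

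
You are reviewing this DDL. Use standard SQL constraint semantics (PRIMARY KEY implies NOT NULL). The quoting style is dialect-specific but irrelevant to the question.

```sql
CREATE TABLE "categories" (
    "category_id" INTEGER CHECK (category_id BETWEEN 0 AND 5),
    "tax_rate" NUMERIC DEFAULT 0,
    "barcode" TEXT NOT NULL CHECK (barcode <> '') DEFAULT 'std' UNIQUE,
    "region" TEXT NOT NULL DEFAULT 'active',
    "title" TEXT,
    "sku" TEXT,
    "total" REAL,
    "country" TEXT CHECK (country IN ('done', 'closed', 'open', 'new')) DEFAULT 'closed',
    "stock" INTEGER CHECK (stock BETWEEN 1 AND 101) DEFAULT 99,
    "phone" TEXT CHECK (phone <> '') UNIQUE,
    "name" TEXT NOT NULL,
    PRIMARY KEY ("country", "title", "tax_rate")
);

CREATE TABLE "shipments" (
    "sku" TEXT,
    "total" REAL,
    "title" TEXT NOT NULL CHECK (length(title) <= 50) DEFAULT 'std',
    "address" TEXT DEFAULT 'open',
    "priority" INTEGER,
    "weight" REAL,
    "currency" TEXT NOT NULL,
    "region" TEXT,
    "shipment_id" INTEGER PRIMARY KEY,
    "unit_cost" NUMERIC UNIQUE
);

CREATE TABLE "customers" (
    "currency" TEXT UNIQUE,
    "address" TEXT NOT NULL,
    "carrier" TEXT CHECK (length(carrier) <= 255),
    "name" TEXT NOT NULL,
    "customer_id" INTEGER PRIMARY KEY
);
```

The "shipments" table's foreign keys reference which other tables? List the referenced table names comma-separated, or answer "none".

No column in shipments has a REFERENCES clause.

none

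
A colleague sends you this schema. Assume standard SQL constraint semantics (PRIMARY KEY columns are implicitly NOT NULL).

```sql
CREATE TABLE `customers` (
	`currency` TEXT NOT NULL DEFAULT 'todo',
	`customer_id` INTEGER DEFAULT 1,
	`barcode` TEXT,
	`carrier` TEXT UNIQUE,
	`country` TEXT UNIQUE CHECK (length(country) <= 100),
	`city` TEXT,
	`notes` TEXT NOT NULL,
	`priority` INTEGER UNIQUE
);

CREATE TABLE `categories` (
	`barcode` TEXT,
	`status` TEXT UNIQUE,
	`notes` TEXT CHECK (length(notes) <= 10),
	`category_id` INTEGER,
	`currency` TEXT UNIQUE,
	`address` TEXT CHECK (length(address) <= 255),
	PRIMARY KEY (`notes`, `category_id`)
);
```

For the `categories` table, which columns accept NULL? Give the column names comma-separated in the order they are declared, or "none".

barcode, status, currency, address

- barcode: no NOT NULL constraint applies → nullable.
- status: UNIQUE does not imply NOT NULL → nullable.
- notes: part of the PRIMARY KEY, which implies NOT NULL → not nullable.
- category_id: part of the PRIMARY KEY, which implies NOT NULL → not nullable.
- currency: UNIQUE does not imply NOT NULL → nullable.
- address: CHECK does not forbid NULL (a CHECK constraint passes when its expression is NULL) → nullable.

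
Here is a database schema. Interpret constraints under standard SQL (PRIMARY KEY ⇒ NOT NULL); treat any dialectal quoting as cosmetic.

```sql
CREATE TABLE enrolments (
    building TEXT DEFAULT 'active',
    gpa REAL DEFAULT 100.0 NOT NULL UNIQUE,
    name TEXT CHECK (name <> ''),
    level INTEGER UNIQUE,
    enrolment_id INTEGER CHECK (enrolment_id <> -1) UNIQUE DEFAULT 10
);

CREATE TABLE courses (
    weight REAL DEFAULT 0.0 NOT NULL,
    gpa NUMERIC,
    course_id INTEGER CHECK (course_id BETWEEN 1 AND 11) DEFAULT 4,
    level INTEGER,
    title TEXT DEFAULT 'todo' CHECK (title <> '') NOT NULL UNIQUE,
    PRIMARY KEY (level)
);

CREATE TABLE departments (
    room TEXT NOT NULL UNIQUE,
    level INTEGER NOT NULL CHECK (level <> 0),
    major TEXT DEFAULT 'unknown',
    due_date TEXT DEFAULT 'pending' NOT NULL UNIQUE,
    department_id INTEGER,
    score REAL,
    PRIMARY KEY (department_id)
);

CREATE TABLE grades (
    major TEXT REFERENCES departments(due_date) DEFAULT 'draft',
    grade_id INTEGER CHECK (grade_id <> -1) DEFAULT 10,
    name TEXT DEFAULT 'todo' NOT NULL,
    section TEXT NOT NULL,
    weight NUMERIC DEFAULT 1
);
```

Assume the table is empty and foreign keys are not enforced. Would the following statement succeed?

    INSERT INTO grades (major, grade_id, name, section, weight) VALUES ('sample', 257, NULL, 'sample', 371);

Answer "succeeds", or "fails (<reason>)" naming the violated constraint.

fails (NOT NULL on name)

name is explicitly set to NULL, but name is declared NOT NULL.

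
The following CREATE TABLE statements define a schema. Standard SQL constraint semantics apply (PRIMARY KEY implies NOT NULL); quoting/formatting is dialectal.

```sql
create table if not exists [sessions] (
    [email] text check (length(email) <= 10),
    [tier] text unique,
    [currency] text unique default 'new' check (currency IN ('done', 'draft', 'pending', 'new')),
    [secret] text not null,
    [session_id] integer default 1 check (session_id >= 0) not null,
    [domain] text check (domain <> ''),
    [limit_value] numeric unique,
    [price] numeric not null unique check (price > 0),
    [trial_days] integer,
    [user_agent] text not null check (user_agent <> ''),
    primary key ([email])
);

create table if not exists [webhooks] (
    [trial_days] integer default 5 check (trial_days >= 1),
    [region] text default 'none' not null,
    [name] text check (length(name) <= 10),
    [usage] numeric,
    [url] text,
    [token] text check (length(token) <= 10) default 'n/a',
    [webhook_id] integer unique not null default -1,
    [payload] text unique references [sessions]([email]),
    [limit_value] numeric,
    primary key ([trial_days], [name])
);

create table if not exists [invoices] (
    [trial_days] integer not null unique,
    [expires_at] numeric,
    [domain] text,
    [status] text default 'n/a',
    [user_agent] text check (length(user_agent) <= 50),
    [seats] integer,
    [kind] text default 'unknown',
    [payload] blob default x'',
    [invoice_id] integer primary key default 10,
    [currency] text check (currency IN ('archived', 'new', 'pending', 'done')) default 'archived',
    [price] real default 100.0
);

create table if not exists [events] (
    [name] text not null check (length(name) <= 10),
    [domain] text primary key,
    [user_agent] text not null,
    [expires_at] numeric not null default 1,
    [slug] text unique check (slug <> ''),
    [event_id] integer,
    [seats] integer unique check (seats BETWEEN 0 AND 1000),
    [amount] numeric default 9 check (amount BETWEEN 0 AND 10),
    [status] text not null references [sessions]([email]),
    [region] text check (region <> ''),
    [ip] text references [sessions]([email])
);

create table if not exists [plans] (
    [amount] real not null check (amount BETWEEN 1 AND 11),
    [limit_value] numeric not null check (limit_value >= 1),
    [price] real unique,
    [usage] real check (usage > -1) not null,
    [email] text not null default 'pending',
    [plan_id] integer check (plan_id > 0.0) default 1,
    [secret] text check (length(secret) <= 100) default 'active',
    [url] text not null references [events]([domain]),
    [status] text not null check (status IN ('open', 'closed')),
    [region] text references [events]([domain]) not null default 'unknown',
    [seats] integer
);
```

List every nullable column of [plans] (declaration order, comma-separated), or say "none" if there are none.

- amount: declared NOT NULL → not nullable.
- limit_value: declared NOT NULL → not nullable.
- price: UNIQUE does not imply NOT NULL → nullable.
- usage: declared NOT NULL → not nullable.
- email: declared NOT NULL → not nullable.
- plan_id: CHECK does not forbid NULL (a CHECK constraint passes when its expression is NULL) → nullable.
- secret: CHECK does not forbid NULL (a CHECK constraint passes when its expression is NULL) → nullable.
- url: declared NOT NULL → not nullable.
- status: declared NOT NULL → not nullable.
- region: declared NOT NULL → not nullable.
- seats: no NOT NULL constraint applies → nullable.

price, plan_id, secret, seats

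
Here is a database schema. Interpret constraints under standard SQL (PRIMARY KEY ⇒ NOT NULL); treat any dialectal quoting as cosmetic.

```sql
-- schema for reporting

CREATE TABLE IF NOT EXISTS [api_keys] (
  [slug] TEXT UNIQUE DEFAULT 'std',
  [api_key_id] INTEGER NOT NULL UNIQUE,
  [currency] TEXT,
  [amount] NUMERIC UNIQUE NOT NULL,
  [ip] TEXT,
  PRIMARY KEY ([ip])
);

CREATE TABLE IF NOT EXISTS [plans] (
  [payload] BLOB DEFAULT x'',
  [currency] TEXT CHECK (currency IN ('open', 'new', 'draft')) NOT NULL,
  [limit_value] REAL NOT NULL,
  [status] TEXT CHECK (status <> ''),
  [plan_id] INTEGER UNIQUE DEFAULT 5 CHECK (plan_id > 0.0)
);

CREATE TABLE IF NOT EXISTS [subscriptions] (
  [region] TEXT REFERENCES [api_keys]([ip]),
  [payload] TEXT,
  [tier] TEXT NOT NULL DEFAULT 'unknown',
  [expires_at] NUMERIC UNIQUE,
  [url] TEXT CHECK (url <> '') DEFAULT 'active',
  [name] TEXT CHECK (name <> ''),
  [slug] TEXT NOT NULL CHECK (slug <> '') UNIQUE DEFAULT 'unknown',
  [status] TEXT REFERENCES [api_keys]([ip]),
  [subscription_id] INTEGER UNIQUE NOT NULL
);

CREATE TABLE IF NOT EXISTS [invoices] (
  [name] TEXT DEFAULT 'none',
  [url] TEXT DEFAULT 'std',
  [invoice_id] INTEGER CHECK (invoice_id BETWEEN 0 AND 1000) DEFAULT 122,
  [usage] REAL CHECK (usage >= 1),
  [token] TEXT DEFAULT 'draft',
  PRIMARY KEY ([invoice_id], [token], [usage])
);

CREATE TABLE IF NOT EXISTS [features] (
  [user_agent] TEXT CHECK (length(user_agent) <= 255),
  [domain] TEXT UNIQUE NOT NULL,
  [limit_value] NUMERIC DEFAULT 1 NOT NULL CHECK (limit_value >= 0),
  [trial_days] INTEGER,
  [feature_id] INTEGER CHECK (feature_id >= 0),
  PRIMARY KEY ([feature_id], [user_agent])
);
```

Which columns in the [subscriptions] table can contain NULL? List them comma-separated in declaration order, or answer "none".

region, payload, expires_at, url, name, status

- region: a foreign key column may be NULL unless separately constrained → nullable.
- payload: no NOT NULL constraint applies → nullable.
- tier: declared NOT NULL → not nullable.
- expires_at: UNIQUE does not imply NOT NULL → nullable.
- url: CHECK does not forbid NULL (a CHECK constraint passes when its expression is NULL) → nullable.
- name: CHECK does not forbid NULL (a CHECK constraint passes when its expression is NULL) → nullable.
- slug: declared NOT NULL → not nullable.
- status: a foreign key column may be NULL unless separately constrained → nullable.
- subscription_id: declared NOT NULL → not nullable.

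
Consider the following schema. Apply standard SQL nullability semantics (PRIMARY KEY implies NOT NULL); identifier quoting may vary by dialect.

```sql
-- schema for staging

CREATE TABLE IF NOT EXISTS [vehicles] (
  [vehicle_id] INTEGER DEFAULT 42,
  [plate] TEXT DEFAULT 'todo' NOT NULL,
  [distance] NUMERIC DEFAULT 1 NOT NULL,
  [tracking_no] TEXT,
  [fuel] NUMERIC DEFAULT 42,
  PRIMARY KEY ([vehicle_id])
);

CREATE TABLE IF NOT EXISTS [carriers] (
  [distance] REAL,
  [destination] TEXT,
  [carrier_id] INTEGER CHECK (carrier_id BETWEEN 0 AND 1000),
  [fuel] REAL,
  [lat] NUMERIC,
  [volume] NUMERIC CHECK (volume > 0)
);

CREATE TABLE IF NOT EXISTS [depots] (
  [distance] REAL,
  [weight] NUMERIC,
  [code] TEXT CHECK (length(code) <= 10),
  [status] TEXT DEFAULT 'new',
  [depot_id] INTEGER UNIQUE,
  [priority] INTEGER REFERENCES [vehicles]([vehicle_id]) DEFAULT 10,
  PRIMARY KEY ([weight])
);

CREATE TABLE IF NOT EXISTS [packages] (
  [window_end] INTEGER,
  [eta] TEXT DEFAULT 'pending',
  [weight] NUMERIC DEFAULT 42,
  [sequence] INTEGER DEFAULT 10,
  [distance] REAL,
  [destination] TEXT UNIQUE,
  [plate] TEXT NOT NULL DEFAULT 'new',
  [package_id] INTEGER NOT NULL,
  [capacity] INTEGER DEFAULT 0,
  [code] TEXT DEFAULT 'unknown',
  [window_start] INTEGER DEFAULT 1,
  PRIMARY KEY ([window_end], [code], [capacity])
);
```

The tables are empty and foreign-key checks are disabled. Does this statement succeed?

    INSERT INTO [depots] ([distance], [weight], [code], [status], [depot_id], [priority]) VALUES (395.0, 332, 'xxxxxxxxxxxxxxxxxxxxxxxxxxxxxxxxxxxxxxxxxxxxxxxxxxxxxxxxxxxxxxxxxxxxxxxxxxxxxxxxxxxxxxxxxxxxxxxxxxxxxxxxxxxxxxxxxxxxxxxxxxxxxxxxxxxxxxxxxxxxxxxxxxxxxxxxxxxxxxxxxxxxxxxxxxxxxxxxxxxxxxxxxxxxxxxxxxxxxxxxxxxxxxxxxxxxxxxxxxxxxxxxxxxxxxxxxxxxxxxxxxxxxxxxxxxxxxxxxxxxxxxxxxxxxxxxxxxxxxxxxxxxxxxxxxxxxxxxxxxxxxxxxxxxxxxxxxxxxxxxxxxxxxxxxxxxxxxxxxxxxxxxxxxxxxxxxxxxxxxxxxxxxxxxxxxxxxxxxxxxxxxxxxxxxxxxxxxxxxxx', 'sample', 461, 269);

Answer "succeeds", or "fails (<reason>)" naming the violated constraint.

The value 'xxxxxxxxxxxxxxxxxxxxxxxxxxxxxxxxxxxxxxxxxxxxxxxxxxxxxxxxxxxxxxxxxxxxxxxxxxxxxxxxxxxxxxxxxxxxxxxxxxxxxxxxxxxxxxxxxxxxxxxxxxxxxxxxxxxxxxxxxxxxxxxxxxxxxxxxxxxxxxxxxxxxxxxxxxxxxxxxxxxxxxxxxxxxxxxxxxxxxxxxxxxxxxxxxxxxxxxxxxxxxxxxxxxxxxxxxxxxxxxxxxxxxxxxxxxxxxxxxxxxxxxxxxxxxxxxxxxxxxxxxxxxxxxxxxxxxxxxxxxxxxxxxxxxxxxxxxxxxxxxxxxxxxxxxxxxxxxxxxxxxxxxxxxxxxxxxxxxxxxxxxxxxxxxxxxxxxxxxxxxxxxxxxxxxxxxxxxxxxxx' for code violates CHECK (length(code) <= 10).

fails (CHECK on code)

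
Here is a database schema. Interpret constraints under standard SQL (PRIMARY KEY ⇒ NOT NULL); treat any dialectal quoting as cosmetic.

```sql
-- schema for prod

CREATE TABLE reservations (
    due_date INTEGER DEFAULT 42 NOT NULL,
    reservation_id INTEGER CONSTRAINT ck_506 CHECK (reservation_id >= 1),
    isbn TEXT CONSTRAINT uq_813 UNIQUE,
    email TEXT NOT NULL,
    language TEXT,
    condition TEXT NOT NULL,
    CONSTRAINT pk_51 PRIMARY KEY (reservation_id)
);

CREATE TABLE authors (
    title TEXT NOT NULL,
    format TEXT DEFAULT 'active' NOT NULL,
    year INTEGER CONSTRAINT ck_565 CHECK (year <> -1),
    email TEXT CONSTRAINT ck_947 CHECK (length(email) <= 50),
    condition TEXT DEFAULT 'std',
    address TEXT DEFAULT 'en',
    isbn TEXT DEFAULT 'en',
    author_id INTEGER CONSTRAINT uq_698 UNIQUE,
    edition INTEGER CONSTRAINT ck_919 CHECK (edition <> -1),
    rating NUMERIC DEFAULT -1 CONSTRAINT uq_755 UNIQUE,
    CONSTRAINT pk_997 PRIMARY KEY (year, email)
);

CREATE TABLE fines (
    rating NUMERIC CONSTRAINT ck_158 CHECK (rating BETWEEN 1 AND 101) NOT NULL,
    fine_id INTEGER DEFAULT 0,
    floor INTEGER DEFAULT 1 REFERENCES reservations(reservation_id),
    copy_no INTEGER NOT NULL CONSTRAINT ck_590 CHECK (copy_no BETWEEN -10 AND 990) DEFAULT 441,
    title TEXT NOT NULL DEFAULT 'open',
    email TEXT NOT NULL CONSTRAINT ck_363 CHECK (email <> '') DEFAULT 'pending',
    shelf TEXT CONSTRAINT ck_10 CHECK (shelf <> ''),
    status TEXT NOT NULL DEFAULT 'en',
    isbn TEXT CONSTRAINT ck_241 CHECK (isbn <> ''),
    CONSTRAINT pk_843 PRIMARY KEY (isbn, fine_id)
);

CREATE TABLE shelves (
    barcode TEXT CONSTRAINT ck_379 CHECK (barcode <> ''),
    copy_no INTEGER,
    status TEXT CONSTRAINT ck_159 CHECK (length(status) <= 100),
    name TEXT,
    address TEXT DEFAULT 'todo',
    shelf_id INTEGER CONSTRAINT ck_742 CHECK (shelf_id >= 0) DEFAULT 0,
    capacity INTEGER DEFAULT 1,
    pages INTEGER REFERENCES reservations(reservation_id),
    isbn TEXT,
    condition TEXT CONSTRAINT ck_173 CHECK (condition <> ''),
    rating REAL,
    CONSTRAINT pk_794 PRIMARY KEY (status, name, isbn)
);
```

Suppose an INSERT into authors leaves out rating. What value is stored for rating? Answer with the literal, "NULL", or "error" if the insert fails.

-1

rating has an explicit DEFAULT -1.
When the column is omitted from an INSERT, that default is used.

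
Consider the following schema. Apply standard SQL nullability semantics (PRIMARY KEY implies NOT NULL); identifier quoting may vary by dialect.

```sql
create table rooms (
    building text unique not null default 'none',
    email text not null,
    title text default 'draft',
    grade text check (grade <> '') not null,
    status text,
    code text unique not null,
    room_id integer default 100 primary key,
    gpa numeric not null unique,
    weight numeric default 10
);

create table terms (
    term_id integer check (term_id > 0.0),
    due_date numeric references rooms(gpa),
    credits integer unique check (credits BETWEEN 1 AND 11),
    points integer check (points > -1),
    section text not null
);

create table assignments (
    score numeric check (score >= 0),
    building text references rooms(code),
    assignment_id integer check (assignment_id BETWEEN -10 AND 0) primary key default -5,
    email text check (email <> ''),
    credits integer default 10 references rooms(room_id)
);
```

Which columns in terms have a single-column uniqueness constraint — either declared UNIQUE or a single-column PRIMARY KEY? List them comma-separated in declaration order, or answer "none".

credits

- term_id: no UNIQUE or single-column PK constraint.
- due_date: no UNIQUE or single-column PK constraint.
- credits: declared UNIQUE → unique.
- points: no UNIQUE or single-column PK constraint.
- section: no UNIQUE or single-column PK constraint.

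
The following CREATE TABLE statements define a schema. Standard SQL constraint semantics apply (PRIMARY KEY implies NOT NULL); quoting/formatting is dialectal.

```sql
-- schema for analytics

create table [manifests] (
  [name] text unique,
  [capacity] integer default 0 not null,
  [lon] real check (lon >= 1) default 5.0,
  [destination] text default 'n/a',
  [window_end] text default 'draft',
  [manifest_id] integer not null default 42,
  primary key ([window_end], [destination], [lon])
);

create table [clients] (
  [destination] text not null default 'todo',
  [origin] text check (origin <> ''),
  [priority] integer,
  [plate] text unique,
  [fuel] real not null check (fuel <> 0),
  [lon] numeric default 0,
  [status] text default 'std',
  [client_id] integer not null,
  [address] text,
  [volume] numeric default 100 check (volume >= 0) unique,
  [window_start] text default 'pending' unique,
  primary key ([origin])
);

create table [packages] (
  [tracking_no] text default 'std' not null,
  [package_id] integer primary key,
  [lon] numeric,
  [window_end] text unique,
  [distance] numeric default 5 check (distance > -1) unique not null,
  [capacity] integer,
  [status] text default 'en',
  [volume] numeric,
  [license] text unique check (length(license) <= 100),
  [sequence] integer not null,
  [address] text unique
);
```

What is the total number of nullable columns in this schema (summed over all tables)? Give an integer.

manifests: 1 nullable (name — PK (window_end, destination, lon) and explicit NOT NULL columns excluded).
clients: 7 nullable (priority, plate, lon, status, address, volume, window_start — PK (origin) and explicit NOT NULL columns excluded).
packages: 7 nullable (lon, window_end, capacity, status, volume, license, address — PK (package_id) and explicit NOT NULL columns excluded).
Total: 1 + 7 + 7 = 15.

15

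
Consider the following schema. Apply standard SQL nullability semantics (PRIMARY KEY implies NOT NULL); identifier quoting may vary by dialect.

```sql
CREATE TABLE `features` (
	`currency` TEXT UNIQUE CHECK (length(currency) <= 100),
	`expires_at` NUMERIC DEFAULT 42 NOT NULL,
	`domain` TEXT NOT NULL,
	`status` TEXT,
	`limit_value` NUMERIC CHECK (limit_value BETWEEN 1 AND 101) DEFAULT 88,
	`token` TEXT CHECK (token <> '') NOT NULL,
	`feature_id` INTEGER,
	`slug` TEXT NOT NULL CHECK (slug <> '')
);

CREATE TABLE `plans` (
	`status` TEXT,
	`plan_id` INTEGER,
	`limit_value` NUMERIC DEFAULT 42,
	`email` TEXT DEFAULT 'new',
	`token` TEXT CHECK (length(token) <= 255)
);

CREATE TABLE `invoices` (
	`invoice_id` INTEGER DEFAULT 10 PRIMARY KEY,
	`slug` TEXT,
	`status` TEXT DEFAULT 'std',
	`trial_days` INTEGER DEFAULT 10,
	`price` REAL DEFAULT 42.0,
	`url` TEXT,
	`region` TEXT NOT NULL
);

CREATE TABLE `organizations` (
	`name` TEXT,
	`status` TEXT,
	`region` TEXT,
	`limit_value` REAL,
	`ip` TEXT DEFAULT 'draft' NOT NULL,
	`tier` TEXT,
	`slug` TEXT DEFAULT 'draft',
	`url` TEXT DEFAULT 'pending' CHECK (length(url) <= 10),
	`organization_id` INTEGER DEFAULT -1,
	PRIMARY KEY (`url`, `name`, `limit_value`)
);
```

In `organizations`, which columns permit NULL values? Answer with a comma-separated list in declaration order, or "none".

status, region, tier, slug, organization_id

- name: part of the PRIMARY KEY, which implies NOT NULL → not nullable.
- status: no NOT NULL constraint applies → nullable.
- region: no NOT NULL constraint applies → nullable.
- limit_value: part of the PRIMARY KEY, which implies NOT NULL → not nullable.
- ip: declared NOT NULL → not nullable.
- tier: no NOT NULL constraint applies → nullable.
- slug: DEFAULT only fills an omitted column; an explicit NULL is still allowed → nullable.
- url: part of the PRIMARY KEY, which implies NOT NULL → not nullable.
- organization_id: DEFAULT only fills an omitted column; an explicit NULL is still allowed → nullable.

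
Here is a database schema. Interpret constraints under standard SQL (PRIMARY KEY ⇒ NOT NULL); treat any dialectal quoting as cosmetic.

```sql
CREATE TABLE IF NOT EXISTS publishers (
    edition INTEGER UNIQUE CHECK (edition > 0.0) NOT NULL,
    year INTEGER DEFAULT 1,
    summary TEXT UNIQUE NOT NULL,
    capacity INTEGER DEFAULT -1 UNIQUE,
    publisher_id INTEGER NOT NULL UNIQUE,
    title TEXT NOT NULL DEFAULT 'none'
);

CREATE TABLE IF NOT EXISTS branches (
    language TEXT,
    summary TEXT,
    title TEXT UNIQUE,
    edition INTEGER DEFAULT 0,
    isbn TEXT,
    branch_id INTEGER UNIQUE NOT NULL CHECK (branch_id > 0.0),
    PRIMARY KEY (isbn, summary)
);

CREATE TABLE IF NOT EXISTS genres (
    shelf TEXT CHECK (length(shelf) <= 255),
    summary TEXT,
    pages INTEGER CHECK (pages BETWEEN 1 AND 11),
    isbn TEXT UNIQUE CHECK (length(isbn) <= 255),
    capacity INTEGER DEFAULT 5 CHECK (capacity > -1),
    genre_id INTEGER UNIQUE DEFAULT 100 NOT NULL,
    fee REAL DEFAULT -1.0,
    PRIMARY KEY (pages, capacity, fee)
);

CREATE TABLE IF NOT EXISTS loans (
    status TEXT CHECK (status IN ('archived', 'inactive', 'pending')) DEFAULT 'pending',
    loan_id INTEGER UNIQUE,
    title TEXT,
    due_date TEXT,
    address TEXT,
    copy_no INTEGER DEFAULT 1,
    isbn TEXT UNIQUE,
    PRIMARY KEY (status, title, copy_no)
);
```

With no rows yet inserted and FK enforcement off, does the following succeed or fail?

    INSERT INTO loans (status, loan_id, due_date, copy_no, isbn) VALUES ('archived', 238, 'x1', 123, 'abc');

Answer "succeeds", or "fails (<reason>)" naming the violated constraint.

title is omitted from the column list and has no DEFAULT, so it would receive NULL.
But title is part of the PRIMARY KEY (implied NOT NULL).

fails (NOT NULL on title)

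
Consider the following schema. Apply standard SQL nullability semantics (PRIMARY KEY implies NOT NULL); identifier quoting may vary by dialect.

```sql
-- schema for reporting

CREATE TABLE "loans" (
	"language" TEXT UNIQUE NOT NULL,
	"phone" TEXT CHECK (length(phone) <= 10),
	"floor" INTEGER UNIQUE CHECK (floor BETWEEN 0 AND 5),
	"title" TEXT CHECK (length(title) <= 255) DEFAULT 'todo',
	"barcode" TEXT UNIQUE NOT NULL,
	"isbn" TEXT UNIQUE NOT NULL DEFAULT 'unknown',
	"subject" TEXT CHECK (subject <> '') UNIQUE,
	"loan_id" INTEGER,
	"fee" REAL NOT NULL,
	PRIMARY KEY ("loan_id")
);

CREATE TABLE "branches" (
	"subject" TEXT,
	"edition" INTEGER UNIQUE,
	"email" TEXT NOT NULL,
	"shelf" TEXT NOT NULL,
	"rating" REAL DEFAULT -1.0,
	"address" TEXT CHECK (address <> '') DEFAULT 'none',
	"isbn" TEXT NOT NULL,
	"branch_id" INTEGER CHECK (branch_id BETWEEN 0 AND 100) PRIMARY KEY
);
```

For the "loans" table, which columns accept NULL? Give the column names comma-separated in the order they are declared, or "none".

- language: declared NOT NULL → not nullable.
- phone: CHECK does not forbid NULL (a CHECK constraint passes when its expression is NULL) → nullable.
- floor: CHECK does not forbid NULL (a CHECK constraint passes when its expression is NULL) → nullable.
- title: CHECK does not forbid NULL (a CHECK constraint passes when its expression is NULL) → nullable.
- barcode: declared NOT NULL → not nullable.
- isbn: declared NOT NULL → not nullable.
- subject: CHECK does not forbid NULL (a CHECK constraint passes when its expression is NULL) → nullable.
- loan_id: part of the PRIMARY KEY, which implies NOT NULL → not nullable.
- fee: declared NOT NULL → not nullable.

phone, floor, title, subject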